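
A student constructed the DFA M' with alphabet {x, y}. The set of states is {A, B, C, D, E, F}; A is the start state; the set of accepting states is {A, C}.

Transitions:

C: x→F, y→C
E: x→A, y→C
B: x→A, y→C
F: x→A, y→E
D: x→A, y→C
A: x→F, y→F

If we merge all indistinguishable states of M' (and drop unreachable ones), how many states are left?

4

Reachable states from the start: {A,C,E,F}. Unreachable: {B,D} — drop them.
Initial partition by acceptance: {A,C} | {E,F}.
Refine {A,C} on symbol y: members go to different blocks, giving {A} and {C}.
Split {E,F} by δ(·,y) → {E} and {F}.
Stable partition: {A} | {E} | {C} | {F} — 4 equivalence classes.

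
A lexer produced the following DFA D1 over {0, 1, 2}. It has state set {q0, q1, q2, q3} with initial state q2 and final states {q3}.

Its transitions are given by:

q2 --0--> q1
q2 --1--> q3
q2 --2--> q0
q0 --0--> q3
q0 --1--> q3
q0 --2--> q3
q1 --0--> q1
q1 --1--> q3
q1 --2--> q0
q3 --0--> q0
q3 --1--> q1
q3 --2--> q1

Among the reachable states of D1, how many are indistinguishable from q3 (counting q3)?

1

Every state is reachable, so we keep all 4.
Initial partition by acceptance: {q3} | {q0,q1,q2}.
Refine {q0,q1,q2} on symbol 0: members go to different blocks, giving {q1,q2} and {q0}.
The partition is now stable with 3 blocks: {q3} | {q1,q2} | {q0}.
The equivalence class containing q3 is {q3}, of size 1.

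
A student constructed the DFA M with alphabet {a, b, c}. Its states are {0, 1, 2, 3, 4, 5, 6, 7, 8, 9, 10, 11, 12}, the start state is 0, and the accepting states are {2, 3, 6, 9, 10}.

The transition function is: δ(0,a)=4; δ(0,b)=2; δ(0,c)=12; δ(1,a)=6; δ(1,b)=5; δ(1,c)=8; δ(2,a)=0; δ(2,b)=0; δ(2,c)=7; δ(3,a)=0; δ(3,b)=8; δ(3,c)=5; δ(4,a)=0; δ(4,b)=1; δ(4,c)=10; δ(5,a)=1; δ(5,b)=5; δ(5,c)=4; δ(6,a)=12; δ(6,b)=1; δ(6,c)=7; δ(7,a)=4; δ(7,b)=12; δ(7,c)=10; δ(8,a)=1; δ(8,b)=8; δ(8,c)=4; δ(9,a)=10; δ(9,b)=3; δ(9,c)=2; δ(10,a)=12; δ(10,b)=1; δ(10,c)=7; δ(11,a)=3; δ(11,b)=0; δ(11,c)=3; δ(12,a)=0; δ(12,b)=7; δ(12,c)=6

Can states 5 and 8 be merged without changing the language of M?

States {3,9,11} cannot be reached from the start state, so discard them.
Start with accepting vs non-accepting: {2,6,10} | {0,1,4,5,7,8,12}.
On input a, block {0,1,4,5,7,8,12} splits into {0,4,5,7,8,12} and {1}.
On input b, block {2,6,10} splits into {6,10} and {2}.
Split {0,4,5,7,8,12} by δ(·,a) → {0,4,7,12} and {5,8}.
On input b, block {0,4,7,12} splits into {7,12} and {0} and {4}.
On input a, block {7,12} splits into {7} and {12}.
The partition is now stable with 8 blocks: {6,10} | {7} | {1} | {2} | {5,8} | {0} | {4} | {12}.
5 and 8 lie in the same block of the stable partition, so they are equivalent — no string distinguishes them.

Yes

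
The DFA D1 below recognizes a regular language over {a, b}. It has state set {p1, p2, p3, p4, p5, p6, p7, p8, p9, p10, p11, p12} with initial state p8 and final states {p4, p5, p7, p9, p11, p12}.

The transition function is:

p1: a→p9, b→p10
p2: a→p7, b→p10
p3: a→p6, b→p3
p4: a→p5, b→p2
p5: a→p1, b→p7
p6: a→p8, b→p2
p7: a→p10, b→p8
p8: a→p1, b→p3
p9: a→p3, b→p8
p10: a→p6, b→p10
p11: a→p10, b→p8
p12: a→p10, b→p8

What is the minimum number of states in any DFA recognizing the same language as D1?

5

States {p4,p5,p11,p12} cannot be reached from the start state, so discard them.
Initial partition by acceptance: {p7,p9} | {p1,p2,p3,p6,p8,p10}.
On input a, block {p1,p2,p3,p6,p8,p10} splits into {p3,p6,p8,p10} and {p1,p2}.
On input a, block {p3,p6,p8,p10} splits into {p3,p6,p10} and {p8}.
Split {p3,p6,p10} by δ(·,a) → {p3,p10} and {p6}.
Stable partition: {p7,p9} | {p3,p10} | {p1,p2} | {p8} | {p6} — 5 equivalence classes.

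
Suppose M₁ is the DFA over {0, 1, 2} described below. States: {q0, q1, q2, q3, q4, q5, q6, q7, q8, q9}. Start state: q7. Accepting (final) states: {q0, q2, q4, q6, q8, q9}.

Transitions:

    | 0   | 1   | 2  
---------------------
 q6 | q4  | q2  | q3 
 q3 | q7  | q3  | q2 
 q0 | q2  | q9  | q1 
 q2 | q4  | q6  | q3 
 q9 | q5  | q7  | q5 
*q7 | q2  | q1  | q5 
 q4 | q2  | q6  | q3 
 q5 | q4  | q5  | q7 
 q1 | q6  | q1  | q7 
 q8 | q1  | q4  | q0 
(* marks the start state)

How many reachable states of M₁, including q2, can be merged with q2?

3

First remove the unreachable states {q0,q8,q9}; 7 states remain.
Initial partition by acceptance: {q2,q4,q6} | {q1,q3,q5,q7}.
Refine {q1,q3,q5,q7} on symbol 0: members go to different blocks, giving {q1,q5,q7} and {q3}.
Stable partition: {q2,q4,q6} | {q1,q5,q7} | {q3} — 3 equivalence classes.
The equivalence class containing q2 is {q2,q4,q6}, of size 3.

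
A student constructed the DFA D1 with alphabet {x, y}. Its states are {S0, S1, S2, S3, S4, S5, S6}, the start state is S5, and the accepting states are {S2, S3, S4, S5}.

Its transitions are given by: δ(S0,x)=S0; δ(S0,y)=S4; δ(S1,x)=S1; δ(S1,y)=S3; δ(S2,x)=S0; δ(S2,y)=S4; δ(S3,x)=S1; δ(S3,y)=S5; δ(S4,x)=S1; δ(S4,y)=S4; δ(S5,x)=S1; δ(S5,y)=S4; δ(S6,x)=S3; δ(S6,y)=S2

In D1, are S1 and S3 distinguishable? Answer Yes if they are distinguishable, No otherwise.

States {S0,S2,S6} cannot be reached from the start state, so discard them.
Start with accepting vs non-accepting: {S3,S4,S5} | {S1}.
No further refinement is possible. Final partition (2 blocks): {S3,S4,S5} | {S1}.
S1 and S3 end up in different blocks, so they are distinguishable. For instance, the string 'ε' is accepted from only S3.

Yes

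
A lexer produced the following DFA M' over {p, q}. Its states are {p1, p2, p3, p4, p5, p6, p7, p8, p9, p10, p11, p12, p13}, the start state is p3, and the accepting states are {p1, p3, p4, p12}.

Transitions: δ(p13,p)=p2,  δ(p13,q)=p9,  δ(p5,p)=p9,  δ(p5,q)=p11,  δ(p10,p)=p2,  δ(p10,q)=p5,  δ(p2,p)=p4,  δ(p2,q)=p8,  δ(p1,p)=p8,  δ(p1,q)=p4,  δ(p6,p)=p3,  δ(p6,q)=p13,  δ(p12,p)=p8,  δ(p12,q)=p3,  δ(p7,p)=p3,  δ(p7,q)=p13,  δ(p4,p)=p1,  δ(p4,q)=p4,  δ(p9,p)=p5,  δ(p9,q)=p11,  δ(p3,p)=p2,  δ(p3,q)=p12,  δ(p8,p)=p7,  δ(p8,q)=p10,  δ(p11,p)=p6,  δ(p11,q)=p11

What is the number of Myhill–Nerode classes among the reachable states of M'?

Start with accepting vs non-accepting: {p1,p3,p4,p12} | {p2,p5,p6,p7,p8,p9,p10,p11,p13}.
Split {p1,p3,p4,p12} by δ(·,p) → {p1,p3,p12} and {p4}.
Split {p1,p3,p12} by δ(·,q) → {p3,p12} and {p1}.
Split {p2,p5,p6,p7,p8,p9,p10,p11,p13} by δ(·,p) → {p5,p8,p9,p10,p11,p13} and {p6,p7} and {p2}.
Split {p3,p12} by δ(·,p) → {p3} and {p12}.
Refine {p5,p8,p9,p10,p11,p13} on symbol p: members go to different blocks, giving {p5,p9} and {p8,p11} and {p10,p13}.
Split {p8,p11} by δ(·,q) → {p8} and {p11}.
The partition is now stable with 10 blocks: {p3} | {p5,p9} | {p4} | {p1} | {p6,p7} | {p2} | {p12} | {p8} | {p10,p13} | {p11}.

10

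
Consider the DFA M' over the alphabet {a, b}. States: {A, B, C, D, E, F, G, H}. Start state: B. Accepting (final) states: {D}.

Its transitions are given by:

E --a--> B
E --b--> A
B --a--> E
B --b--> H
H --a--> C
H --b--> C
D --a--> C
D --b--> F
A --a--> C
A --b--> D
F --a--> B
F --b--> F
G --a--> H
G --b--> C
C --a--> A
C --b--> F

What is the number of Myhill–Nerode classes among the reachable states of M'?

Reachable states from the start: {A,B,C,D,E,F,H}. Unreachable: {G} — drop them.
Initial partition by acceptance: {D} | {A,B,C,E,F,H}.
On input b, block {A,B,C,E,F,H} splits into {B,C,E,F,H} and {A}.
On input a, block {B,C,E,F,H} splits into {B,E,F,H} and {C}.
Refine {B,E,F,H} on symbol a: members go to different blocks, giving {B,E,F} and {H}.
Refine {B,E,F} on symbol b: members go to different blocks, giving {B} and {E} and {F}.
No further refinement is possible. Final partition (7 blocks): {D} | {B} | {A} | {C} | {H} | {E} | {F}.

7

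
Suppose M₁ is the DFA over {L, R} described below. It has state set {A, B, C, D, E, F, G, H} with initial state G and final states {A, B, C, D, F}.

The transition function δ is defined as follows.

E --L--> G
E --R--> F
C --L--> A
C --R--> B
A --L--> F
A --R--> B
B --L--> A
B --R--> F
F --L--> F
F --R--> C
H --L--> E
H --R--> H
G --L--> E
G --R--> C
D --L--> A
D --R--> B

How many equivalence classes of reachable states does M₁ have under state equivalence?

2

States {D,H} cannot be reached from the start state, so discard them.
Start with accepting vs non-accepting: {A,B,C,F} | {E,G}.
No further refinement is possible. Final partition (2 blocks): {A,B,C,F} | {E,G}.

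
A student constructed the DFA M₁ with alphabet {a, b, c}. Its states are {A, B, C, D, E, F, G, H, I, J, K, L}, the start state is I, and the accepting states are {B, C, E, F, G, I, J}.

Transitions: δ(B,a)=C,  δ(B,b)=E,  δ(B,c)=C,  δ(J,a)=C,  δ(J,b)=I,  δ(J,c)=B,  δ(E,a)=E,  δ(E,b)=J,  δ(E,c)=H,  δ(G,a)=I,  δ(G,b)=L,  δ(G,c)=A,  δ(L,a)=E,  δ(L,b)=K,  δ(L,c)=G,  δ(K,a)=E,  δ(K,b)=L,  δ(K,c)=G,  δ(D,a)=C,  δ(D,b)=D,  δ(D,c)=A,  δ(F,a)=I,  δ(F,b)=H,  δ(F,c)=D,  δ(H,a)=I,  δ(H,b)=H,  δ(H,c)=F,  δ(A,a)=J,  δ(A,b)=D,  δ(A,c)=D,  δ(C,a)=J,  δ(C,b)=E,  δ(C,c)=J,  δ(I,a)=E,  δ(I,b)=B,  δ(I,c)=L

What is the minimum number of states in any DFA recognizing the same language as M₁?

5

All states are reachable from the start state.
P0 = {B,C,E,F,G,I,J} | {A,D,H,K,L}.
Refine {B,C,E,F,G,I,J} on symbol b: members go to different blocks, giving {B,C,E,I,J} and {F,G}.
Split {B,C,E,I,J} by δ(·,c) → {B,C,J} and {E,I}.
Refine {A,D,H,K,L} on symbol a: members go to different blocks, giving {H,K,L} and {A,D}.
No further refinement is possible. Final partition (5 blocks): {B,C,J} | {H,K,L} | {F,G} | {E,I} | {A,D}.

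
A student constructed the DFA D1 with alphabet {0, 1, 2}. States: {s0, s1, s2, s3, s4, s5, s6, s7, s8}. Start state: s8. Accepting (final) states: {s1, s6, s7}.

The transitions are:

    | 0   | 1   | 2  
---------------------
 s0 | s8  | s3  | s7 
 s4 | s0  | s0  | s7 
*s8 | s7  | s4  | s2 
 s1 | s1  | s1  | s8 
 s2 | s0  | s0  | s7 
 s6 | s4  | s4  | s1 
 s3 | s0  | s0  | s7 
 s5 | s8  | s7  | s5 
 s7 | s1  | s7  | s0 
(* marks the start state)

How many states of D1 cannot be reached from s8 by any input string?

No path from s8 leads to s5, s6; the other 7 states are all reachable.

2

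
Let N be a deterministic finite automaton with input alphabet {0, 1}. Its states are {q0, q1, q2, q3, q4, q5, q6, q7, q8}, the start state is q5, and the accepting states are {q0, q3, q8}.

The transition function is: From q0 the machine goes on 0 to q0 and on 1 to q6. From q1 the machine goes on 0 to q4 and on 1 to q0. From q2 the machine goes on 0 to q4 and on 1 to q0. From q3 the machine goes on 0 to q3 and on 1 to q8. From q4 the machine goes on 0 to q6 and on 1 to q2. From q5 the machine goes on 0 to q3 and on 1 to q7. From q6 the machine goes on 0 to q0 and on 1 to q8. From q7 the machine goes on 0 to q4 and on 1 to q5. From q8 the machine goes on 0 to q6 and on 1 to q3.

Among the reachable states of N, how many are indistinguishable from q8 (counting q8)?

First remove the unreachable states {q1}; 8 states remain.
Start with accepting vs non-accepting: {q0,q3,q8} | {q2,q4,q5,q6,q7}.
Split {q0,q3,q8} by δ(·,0) → {q0,q3} and {q8}.
On input 1, block {q0,q3} splits into {q0} and {q3}.
On input 0, block {q2,q4,q5,q6,q7} splits into {q2,q4,q7} and {q5} and {q6}.
On input 0, block {q2,q4,q7} splits into {q2,q7} and {q4}.
Split {q2,q7} by δ(·,1) → {q2} and {q7}.
Stable partition: {q0} | {q2} | {q8} | {q3} | {q5} | {q6} | {q4} | {q7} — 8 equivalence classes.
State q8 belongs to the block {q8}, which has 1 states.

1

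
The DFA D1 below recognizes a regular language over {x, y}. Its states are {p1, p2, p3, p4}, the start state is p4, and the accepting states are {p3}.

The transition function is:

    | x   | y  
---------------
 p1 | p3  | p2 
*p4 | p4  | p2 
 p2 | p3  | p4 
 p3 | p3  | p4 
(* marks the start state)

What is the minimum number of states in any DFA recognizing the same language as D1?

Reachable states from the start: {p2,p3,p4}. Unreachable: {p1} — drop them.
Initial partition by acceptance: {p3} | {p2,p4}.
On input x, block {p2,p4} splits into {p2} and {p4}.
Stable partition: {p3} | {p2} | {p4} — 3 equivalence classes.

3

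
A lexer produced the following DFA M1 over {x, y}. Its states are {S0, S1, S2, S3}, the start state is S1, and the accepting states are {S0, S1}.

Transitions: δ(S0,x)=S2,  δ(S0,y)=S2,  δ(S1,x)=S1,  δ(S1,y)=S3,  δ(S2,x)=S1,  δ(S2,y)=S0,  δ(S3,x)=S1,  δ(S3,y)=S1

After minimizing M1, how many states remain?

Reachable states from the start: {S1,S3}. Unreachable: {S0,S2} — drop them.
Initial partition by acceptance: {S1} | {S3}.
Stable partition: {S1} | {S3} — 2 equivalence classes.

2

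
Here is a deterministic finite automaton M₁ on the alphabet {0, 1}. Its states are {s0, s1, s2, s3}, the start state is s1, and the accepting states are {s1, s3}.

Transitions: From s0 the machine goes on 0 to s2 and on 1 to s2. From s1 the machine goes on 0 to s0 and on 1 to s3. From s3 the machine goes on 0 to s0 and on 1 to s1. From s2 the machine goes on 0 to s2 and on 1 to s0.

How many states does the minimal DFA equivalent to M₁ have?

Initial partition by acceptance: {s1,s3} | {s0,s2}.
The partition is now stable with 2 blocks: {s1,s3} | {s0,s2}.

2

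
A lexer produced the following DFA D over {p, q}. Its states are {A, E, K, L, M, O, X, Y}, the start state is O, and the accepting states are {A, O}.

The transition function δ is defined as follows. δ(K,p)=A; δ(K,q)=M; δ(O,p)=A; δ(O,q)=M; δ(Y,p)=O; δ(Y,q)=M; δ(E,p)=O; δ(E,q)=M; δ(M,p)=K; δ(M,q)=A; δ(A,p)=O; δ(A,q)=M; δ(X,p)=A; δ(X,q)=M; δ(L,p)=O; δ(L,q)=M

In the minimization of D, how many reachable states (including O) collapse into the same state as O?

First remove the unreachable states {E,L,X,Y}; 4 states remain.
Start with accepting vs non-accepting: {A,O} | {K,M}.
On input p, block {K,M} splits into {K} and {M}.
No further refinement is possible. Final partition (3 blocks): {A,O} | {K} | {M}.
State O belongs to the block {A,O}, which has 2 states.

2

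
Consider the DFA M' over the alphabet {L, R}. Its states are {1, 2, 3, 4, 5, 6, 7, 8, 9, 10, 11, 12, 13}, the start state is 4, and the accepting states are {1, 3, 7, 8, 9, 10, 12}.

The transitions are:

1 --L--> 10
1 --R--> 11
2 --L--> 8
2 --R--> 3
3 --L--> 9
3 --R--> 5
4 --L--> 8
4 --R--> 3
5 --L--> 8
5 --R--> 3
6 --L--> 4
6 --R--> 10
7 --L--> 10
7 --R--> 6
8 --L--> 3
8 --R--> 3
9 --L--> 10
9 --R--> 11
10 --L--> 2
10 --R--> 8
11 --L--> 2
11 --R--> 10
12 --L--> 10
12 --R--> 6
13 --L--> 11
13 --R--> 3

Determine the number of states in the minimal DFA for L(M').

6

Reachable states from the start: {2,3,4,5,8,9,10,11}. Unreachable: {1,6,7,12,13} — drop them.
P0 = {3,8,9,10} | {2,4,5,11}.
On input L, block {3,8,9,10} splits into {3,8,9} and {10}.
Split {3,8,9} by δ(·,L) → {3,8} and {9}.
On input L, block {3,8} splits into {3} and {8}.
On input L, block {2,4,5,11} splits into {2,4,5} and {11}.
No further refinement is possible. Final partition (6 blocks): {3} | {2,4,5} | {10} | {9} | {8} | {11}.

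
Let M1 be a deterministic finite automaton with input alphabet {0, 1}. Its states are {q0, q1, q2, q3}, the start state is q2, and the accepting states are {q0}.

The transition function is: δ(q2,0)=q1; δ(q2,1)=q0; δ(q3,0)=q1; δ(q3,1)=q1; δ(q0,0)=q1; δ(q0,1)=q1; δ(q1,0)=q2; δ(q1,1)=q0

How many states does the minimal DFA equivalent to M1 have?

First remove the unreachable states {q3}; 3 states remain.
Initial partition by acceptance: {q0} | {q1,q2}.
The partition is now stable with 2 blocks: {q0} | {q1,q2}.

2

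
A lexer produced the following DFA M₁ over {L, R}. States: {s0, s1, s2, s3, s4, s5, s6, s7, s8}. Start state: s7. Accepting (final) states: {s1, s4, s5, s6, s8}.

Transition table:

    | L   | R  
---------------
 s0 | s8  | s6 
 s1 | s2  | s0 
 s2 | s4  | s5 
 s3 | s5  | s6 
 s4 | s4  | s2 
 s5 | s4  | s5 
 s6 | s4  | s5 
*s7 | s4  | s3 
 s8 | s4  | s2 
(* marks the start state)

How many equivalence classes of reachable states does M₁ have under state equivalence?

States {s0,s1,s8} cannot be reached from the start state, so discard them.
Start with accepting vs non-accepting: {s4,s5,s6} | {s2,s3,s7}.
Refine {s4,s5,s6} on symbol R: members go to different blocks, giving {s5,s6} and {s4}.
Split {s2,s3,s7} by δ(·,L) → {s2,s7} and {s3}.
Split {s2,s7} by δ(·,R) → {s2} and {s7}.
The partition is now stable with 5 blocks: {s5,s6} | {s2} | {s4} | {s3} | {s7}.

5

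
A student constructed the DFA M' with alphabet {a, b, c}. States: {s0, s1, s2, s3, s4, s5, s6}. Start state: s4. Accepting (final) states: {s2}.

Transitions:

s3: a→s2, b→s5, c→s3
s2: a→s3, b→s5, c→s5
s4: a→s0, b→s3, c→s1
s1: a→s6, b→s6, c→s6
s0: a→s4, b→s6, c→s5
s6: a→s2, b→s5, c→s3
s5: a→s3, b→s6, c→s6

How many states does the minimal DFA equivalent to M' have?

All states are reachable from the start state.
Start with accepting vs non-accepting: {s2} | {s0,s1,s3,s4,s5,s6}.
Split {s0,s1,s3,s4,s5,s6} by δ(·,a) → {s0,s1,s4,s5} and {s3,s6}.
Refine {s0,s1,s4,s5} on symbol a: members go to different blocks, giving {s0,s4} and {s1,s5}.
The partition is now stable with 4 blocks: {s2} | {s0,s4} | {s3,s6} | {s1,s5}.

4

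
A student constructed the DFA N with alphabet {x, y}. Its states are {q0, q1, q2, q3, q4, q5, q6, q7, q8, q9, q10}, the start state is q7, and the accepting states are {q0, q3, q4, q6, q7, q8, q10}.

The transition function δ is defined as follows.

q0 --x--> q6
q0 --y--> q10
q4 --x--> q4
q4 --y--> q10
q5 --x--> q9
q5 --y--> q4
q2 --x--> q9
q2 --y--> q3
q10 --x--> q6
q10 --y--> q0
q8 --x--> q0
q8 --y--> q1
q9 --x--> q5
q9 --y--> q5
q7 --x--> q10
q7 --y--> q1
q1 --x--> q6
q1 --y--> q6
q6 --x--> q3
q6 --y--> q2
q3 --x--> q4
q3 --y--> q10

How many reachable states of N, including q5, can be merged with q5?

First remove the unreachable states {q8}; 10 states remain.
Start with accepting vs non-accepting: {q0,q3,q4,q6,q7,q10} | {q1,q2,q5,q9}.
Split {q0,q3,q4,q6,q7,q10} by δ(·,y) → {q0,q3,q4,q10} and {q6,q7}.
Split {q0,q3,q4,q10} by δ(·,x) → {q0,q10} and {q3,q4}.
Split {q1,q2,q5,q9} by δ(·,x) → {q2,q5,q9} and {q1}.
Refine {q2,q5,q9} on symbol y: members go to different blocks, giving {q2,q5} and {q9}.
Split {q6,q7} by δ(·,x) → {q6} and {q7}.
The partition is now stable with 7 blocks: {q0,q10} | {q2,q5} | {q6} | {q3,q4} | {q1} | {q9} | {q7}.
The equivalence class containing q5 is {q2,q5}, of size 2.

2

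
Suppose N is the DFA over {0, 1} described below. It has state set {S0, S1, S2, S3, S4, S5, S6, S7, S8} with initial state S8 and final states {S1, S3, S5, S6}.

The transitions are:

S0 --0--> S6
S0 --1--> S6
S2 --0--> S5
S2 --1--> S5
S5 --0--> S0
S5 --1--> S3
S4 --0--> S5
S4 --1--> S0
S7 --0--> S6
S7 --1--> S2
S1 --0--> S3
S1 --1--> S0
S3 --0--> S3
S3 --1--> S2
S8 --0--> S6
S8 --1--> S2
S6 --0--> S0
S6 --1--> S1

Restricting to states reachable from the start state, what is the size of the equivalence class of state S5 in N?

Reachable states from the start: {S0,S1,S2,S3,S5,S6,S8}. Unreachable: {S4,S7} — drop them.
Initial partition by acceptance: {S1,S3,S5,S6} | {S0,S2,S8}.
On input 0, block {S1,S3,S5,S6} splits into {S1,S3} and {S5,S6}.
On input 1, block {S0,S2,S8} splits into {S0,S2} and {S8}.
No further refinement is possible. Final partition (4 blocks): {S1,S3} | {S0,S2} | {S5,S6} | {S8}.
State S5 belongs to the block {S5,S6}, which has 2 states.

2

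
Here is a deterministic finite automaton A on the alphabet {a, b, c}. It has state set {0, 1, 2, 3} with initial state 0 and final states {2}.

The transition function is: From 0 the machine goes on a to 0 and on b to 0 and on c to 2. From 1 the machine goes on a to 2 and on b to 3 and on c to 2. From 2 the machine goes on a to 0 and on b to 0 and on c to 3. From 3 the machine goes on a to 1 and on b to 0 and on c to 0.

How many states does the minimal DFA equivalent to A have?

4

Initial partition by acceptance: {2} | {0,1,3}.
Refine {0,1,3} on symbol a: members go to different blocks, giving {0,3} and {1}.
On input a, block {0,3} splits into {0} and {3}.
The partition is now stable with 4 blocks: {2} | {0} | {1} | {3}.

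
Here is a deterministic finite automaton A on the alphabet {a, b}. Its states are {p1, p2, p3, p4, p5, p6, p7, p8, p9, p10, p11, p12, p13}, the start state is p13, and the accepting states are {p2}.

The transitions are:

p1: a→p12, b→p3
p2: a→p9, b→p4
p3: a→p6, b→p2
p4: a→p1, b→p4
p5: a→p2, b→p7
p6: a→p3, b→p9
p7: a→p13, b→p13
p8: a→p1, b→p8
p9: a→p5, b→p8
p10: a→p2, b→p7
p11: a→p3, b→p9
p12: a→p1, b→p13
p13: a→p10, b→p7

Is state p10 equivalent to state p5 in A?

Yes

States {p11} cannot be reached from the start state, so discard them.
P0 = {p2} | {p1,p3,p4,p5,p6,p7,p8,p9,p10,p12,p13}.
Refine {p1,p3,p4,p5,p6,p7,p8,p9,p10,p12,p13} on symbol a: members go to different blocks, giving {p1,p3,p4,p6,p7,p8,p9,p12,p13} and {p5,p10}.
Split {p1,p3,p4,p6,p7,p8,p9,p12,p13} by δ(·,a) → {p1,p3,p4,p6,p7,p8,p12} and {p9,p13}.
On input a, block {p1,p3,p4,p6,p7,p8,p12} splits into {p1,p3,p4,p6,p8,p12} and {p7}.
Split {p1,p3,p4,p6,p8,p12} by δ(·,b) → {p1,p4,p8} and {p6,p12} and {p3}.
On input a, block {p1,p4,p8} splits into {p4,p8} and {p1}.
On input b, block {p9,p13} splits into {p9} and {p13}.
Split {p6,p12} by δ(·,a) → {p6} and {p12}.
Stable partition: {p2} | {p4,p8} | {p5,p10} | {p9} | {p7} | {p6} | {p3} | {p1} | {p13} | {p12} — 10 equivalence classes.
p10 and p5 lie in the same block of the stable partition, so they are equivalent — no string distinguishes them.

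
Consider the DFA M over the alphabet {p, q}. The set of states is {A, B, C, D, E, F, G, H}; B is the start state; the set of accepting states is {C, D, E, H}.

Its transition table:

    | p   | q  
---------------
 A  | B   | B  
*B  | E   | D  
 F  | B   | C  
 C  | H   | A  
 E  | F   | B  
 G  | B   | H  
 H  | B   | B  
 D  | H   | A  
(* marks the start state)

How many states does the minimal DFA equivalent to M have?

Reachable states from the start: {A,B,C,D,E,F,H}. Unreachable: {G} — drop them.
Start with accepting vs non-accepting: {C,D,E,H} | {A,B,F}.
Refine {C,D,E,H} on symbol p: members go to different blocks, giving {C,D} and {E,H}.
Refine {A,B,F} on symbol p: members go to different blocks, giving {A,F} and {B}.
Split {A,F} by δ(·,q) → {A} and {F}.
On input p, block {E,H} splits into {E} and {H}.
The partition is now stable with 6 blocks: {C,D} | {A} | {E} | {B} | {F} | {H}.

6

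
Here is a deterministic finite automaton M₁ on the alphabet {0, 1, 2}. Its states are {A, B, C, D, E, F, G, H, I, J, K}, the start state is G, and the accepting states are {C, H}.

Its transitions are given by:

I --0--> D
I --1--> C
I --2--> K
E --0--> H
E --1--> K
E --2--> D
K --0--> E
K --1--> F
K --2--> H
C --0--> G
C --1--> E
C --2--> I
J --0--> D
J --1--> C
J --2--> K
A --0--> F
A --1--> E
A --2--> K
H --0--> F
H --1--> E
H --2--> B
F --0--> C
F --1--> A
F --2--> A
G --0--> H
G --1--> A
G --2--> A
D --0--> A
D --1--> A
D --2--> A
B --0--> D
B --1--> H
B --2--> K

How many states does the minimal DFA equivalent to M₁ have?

States {J} cannot be reached from the start state, so discard them.
Initial partition by acceptance: {C,H} | {A,B,D,E,F,G,I,K}.
On input 0, block {A,B,D,E,F,G,I,K} splits into {A,B,D,I,K} and {E,F,G}.
Split {A,B,D,I,K} by δ(·,0) → {B,D,I} and {A,K}.
Split {B,D,I} by δ(·,0) → {B,I} and {D}.
On input 2, block {E,F,G} splits into {F,G} and {E}.
Refine {A,K} on symbol 0: members go to different blocks, giving {A} and {K}.
The partition is now stable with 7 blocks: {C,H} | {B,I} | {F,G} | {A} | {D} | {E} | {K}.

7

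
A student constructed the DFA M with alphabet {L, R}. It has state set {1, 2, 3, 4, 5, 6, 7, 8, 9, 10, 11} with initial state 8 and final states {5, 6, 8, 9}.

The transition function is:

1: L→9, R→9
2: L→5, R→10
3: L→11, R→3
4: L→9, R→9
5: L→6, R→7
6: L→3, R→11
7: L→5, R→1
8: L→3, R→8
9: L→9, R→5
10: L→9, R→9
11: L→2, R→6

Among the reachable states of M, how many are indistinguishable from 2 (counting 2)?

States {4} cannot be reached from the start state, so discard them.
Start with accepting vs non-accepting: {5,6,8,9} | {1,2,3,7,10,11}.
Split {5,6,8,9} by δ(·,L) → {5,9} and {6,8}.
Refine {5,9} on symbol L: members go to different blocks, giving {5} and {9}.
Split {1,2,3,7,10,11} by δ(·,L) → {1,10} and {2,7} and {3,11}.
On input R, block {6,8} splits into {6} and {8}.
Split {3,11} by δ(·,L) → {3} and {11}.
Stable partition: {5} | {1,10} | {6} | {9} | {2,7} | {3} | {8} | {11} — 8 equivalence classes.
State 2 belongs to the block {2,7}, which has 2 states.

2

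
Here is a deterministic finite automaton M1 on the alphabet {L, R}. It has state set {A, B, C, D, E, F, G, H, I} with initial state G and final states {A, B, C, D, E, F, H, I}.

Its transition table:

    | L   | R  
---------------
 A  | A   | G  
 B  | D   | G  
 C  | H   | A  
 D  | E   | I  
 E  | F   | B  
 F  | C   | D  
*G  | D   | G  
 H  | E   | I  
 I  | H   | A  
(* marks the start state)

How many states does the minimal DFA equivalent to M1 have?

Every state is reachable, so we keep all 9.
P0 = {A,B,C,D,E,F,H,I} | {G}.
Refine {A,B,C,D,E,F,H,I} on symbol R: members go to different blocks, giving {C,D,E,F,H,I} and {A,B}.
Split {C,D,E,F,H,I} by δ(·,R) → {C,E,I} and {D,F,H}.
Refine {A,B} on symbol L: members go to different blocks, giving {A} and {B}.
On input R, block {C,E,I} splits into {C,I} and {E}.
Refine {D,F,H} on symbol L: members go to different blocks, giving {D,H} and {F}.
The partition is now stable with 7 blocks: {C,I} | {G} | {A} | {D,H} | {B} | {E} | {F}.

7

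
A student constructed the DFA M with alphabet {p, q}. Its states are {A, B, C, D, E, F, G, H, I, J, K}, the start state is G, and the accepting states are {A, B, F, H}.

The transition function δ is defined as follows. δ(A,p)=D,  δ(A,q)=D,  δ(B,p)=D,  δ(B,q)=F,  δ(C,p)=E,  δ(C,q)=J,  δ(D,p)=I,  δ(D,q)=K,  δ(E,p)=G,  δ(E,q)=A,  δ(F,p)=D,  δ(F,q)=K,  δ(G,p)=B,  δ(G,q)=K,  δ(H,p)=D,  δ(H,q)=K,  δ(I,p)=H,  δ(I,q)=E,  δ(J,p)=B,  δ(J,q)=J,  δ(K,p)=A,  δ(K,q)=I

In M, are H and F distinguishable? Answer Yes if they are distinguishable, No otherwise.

Reachable states from the start: {A,B,D,E,F,G,H,I,K}. Unreachable: {C,J} — drop them.
P0 = {A,B,F,H} | {D,E,G,I,K}.
Refine {A,B,F,H} on symbol q: members go to different blocks, giving {A,F,H} and {B}.
Refine {D,E,G,I,K} on symbol p: members go to different blocks, giving {D,E} and {I,K} and {G}.
Refine {A,F,H} on symbol q: members go to different blocks, giving {F,H} and {A}.
Refine {D,E} on symbol p: members go to different blocks, giving {D} and {E}.
Refine {I,K} on symbol p: members go to different blocks, giving {I} and {K}.
The partition is now stable with 8 blocks: {F,H} | {D} | {B} | {I} | {G} | {A} | {E} | {K}.
H and F lie in the same block of the stable partition, so they are equivalent — no string distinguishes them.

No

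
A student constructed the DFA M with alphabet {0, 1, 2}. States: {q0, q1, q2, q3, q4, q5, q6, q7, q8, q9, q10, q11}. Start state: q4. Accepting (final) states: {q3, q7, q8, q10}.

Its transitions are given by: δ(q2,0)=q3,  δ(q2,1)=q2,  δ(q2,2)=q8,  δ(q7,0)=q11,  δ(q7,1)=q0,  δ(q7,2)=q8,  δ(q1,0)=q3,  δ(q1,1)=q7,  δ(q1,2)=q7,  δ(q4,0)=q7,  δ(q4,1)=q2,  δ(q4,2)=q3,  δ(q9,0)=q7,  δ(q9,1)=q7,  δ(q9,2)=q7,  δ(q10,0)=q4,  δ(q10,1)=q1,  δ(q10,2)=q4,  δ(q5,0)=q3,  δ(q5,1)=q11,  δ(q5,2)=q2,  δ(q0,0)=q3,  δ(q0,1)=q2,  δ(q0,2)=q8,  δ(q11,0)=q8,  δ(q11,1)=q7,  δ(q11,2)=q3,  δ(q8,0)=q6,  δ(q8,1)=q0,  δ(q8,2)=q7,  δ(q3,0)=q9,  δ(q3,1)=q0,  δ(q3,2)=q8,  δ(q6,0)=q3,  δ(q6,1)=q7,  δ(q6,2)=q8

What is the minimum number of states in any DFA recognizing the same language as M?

First remove the unreachable states {q1,q5,q10}; 9 states remain.
Start with accepting vs non-accepting: {q3,q7,q8} | {q0,q2,q4,q6,q9,q11}.
Split {q0,q2,q4,q6,q9,q11} by δ(·,1) → {q0,q2,q4} and {q6,q9,q11}.
Stable partition: {q3,q7,q8} | {q0,q2,q4} | {q6,q9,q11} — 3 equivalence classes.

3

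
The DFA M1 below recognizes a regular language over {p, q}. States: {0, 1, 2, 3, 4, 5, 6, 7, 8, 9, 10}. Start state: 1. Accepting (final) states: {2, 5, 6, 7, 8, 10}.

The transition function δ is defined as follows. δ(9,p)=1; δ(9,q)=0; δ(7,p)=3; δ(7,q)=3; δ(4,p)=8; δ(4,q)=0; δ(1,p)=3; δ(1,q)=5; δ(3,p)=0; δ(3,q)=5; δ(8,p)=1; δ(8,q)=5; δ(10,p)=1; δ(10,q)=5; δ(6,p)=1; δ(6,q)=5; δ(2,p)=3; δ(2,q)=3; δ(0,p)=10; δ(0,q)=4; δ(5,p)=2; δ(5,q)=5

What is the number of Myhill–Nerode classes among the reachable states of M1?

6

First remove the unreachable states {6,7,9}; 8 states remain.
Start with accepting vs non-accepting: {2,5,8,10} | {0,1,3,4}.
Split {2,5,8,10} by δ(·,p) → {2,8,10} and {5}.
Split {2,8,10} by δ(·,q) → {8,10} and {2}.
On input p, block {0,1,3,4} splits into {0,4} and {1,3}.
Split {1,3} by δ(·,p) → {1} and {3}.
Stable partition: {8,10} | {0,4} | {5} | {2} | {1} | {3} — 6 equivalence classes.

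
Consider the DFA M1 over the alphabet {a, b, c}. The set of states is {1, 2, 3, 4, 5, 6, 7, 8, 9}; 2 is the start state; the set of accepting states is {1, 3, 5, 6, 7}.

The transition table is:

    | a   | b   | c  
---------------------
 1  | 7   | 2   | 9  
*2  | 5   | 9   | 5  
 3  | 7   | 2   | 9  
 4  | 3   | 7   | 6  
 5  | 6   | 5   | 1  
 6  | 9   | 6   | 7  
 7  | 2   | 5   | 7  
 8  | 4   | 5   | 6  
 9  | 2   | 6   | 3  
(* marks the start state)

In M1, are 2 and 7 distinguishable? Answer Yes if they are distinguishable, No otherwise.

Yes

Reachable states from the start: {1,2,3,5,6,7,9}. Unreachable: {4,8} — drop them.
P0 = {1,3,5,6,7} | {2,9}.
Refine {1,3,5,6,7} on symbol a: members go to different blocks, giving {1,3,5} and {6,7}.
Refine {1,3,5} on symbol b: members go to different blocks, giving {1,3} and {5}.
Refine {2,9} on symbol a: members go to different blocks, giving {2} and {9}.
Refine {6,7} on symbol a: members go to different blocks, giving {6} and {7}.
The partition is now stable with 6 blocks: {1,3} | {2} | {6} | {5} | {9} | {7}.
2 and 7 end up in different blocks, so they are distinguishable. For instance, the string 'ε' is accepted from only 7.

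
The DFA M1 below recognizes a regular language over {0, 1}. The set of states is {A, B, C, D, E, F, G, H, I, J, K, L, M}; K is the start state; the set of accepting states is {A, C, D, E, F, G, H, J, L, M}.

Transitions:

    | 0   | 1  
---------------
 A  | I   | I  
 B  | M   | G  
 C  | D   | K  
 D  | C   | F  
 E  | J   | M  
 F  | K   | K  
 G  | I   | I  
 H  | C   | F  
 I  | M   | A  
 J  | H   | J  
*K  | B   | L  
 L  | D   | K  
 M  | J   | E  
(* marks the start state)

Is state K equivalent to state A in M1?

No

All states are reachable from the start state.
Initial partition by acceptance: {A,C,D,E,F,G,H,J,L,M} | {B,I,K}.
Split {A,C,D,E,F,G,H,J,L,M} by δ(·,0) → {C,D,E,H,J,L,M} and {A,F,G}.
Split {C,D,E,H,J,L,M} by δ(·,1) → {E,J,M} and {C,L} and {D,H}.
On input 0, block {E,J,M} splits into {E,M} and {J}.
Refine {B,I,K} on symbol 0: members go to different blocks, giving {B,I} and {K}.
Split {A,F,G} by δ(·,0) → {A,G} and {F}.
The partition is now stable with 8 blocks: {E,M} | {B,I} | {A,G} | {C,L} | {D,H} | {J} | {K} | {F}.
K and A end up in different blocks, so they are distinguishable. For instance, the string 'ε' is accepted from only A.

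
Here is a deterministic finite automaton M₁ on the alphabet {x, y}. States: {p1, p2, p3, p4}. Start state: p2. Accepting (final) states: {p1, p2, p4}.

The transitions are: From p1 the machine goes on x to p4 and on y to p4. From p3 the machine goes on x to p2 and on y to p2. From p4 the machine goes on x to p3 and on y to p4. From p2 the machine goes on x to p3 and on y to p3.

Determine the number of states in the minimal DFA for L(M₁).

Reachable states from the start: {p2,p3}. Unreachable: {p1,p4} — drop them.
Start with accepting vs non-accepting: {p2} | {p3}.
Stable partition: {p2} | {p3} — 2 equivalence classes.

2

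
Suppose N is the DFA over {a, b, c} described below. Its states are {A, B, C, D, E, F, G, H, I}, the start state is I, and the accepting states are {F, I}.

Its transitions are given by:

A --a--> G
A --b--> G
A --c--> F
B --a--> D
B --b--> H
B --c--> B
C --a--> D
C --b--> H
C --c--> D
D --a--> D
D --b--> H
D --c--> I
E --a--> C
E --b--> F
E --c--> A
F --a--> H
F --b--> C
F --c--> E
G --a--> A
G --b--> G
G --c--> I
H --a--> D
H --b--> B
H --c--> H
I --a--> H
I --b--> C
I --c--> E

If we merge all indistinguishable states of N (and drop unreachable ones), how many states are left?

6

Start with accepting vs non-accepting: {F,I} | {A,B,C,D,E,G,H}.
Refine {A,B,C,D,E,G,H} on symbol b: members go to different blocks, giving {A,B,C,D,G,H} and {E}.
On input c, block {A,B,C,D,G,H} splits into {A,D,G} and {B,C,H}.
On input b, block {A,D,G} splits into {A,G} and {D}.
On input c, block {B,C,H} splits into {B,H} and {C}.
The partition is now stable with 6 blocks: {F,I} | {A,G} | {E} | {B,H} | {D} | {C}.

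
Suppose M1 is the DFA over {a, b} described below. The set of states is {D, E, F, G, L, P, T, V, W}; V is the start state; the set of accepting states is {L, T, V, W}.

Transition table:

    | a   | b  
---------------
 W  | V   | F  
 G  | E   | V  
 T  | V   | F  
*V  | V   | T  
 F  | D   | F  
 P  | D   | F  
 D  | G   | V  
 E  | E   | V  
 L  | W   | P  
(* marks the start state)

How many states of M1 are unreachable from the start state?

No path from V leads to L, P, W; the other 6 states are all reachable.

3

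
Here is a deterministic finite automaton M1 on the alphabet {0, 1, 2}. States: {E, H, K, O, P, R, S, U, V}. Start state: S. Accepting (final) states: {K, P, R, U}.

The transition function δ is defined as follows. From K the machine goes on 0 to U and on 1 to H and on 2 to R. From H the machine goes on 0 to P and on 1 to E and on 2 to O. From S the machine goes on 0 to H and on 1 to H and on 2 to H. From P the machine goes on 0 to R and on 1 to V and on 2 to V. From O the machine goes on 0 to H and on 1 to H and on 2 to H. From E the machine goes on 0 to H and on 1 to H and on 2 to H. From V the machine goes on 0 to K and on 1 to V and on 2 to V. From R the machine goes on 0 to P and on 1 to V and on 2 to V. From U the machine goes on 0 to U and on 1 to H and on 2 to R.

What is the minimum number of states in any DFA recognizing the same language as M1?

All states are reachable from the start state.
P0 = {K,P,R,U} | {E,H,O,S,V}.
On input 2, block {K,P,R,U} splits into {K,U} and {P,R}.
On input 0, block {E,H,O,S,V} splits into {E,O,S} and {V} and {H}.
No further refinement is possible. Final partition (5 blocks): {K,U} | {E,O,S} | {P,R} | {V} | {H}.

5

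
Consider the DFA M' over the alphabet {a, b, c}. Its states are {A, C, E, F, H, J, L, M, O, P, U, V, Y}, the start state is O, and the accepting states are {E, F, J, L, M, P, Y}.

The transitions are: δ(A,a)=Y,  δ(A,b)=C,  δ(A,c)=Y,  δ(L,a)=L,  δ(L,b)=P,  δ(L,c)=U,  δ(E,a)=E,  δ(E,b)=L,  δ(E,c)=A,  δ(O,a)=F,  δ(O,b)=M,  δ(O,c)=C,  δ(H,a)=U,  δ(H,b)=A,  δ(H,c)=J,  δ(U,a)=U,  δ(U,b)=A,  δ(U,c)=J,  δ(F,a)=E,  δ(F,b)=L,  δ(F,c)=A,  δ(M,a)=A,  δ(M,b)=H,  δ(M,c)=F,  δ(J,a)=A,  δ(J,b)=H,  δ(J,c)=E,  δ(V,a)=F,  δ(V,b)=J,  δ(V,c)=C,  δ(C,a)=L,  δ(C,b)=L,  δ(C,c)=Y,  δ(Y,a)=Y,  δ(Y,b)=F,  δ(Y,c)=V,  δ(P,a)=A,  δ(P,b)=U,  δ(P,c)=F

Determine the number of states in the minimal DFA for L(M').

Every state is reachable, so we keep all 13.
P0 = {E,F,J,L,M,P,Y} | {A,C,H,O,U,V}.
Refine {E,F,J,L,M,P,Y} on symbol a: members go to different blocks, giving {E,F,L,Y} and {J,M,P}.
Split {E,F,L,Y} by δ(·,b) → {E,F,Y} and {L}.
On input b, block {E,F,Y} splits into {E,F} and {Y}.
Split {A,C,H,O,U,V} by δ(·,a) → {H,U} and {O,V} and {A} and {C}.
Stable partition: {E,F} | {H,U} | {J,M,P} | {L} | {Y} | {O,V} | {A} | {C} — 8 equivalence classes.

8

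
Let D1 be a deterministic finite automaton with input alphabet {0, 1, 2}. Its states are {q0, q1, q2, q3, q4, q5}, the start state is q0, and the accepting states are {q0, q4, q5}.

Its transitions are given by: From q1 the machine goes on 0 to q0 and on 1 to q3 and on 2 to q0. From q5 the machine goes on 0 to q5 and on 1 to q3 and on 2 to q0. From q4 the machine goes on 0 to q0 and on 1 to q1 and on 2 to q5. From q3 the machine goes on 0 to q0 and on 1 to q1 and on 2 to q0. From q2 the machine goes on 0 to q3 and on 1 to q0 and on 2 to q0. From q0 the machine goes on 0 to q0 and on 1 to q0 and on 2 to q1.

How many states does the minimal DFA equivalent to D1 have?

First remove the unreachable states {q2,q4,q5}; 3 states remain.
P0 = {q0} | {q1,q3}.
The partition is now stable with 2 blocks: {q0} | {q1,q3}.

2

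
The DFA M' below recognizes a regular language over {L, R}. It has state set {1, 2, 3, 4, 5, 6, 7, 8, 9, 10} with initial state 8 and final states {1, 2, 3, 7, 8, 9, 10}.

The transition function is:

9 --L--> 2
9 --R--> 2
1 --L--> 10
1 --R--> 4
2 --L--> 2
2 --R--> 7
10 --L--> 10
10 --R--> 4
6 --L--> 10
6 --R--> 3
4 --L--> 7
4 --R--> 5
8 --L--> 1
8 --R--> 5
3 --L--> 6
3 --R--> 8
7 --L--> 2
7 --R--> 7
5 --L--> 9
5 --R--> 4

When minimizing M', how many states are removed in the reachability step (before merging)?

Starting at 8 and following transitions, the reachable set is {1, 2, 4, 5, 7, 8, 9, 10}. That leaves 3, 6 unreachable — 2 in total.

2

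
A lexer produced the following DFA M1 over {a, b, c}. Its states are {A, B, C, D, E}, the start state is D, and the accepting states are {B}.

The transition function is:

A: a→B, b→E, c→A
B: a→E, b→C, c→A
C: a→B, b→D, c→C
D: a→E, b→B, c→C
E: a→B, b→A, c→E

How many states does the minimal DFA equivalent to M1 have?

4

All states are reachable from the start state.
Initial partition by acceptance: {B} | {A,C,D,E}.
Refine {A,C,D,E} on symbol a: members go to different blocks, giving {A,C,E} and {D}.
On input b, block {A,C,E} splits into {A,E} and {C}.
No further refinement is possible. Final partition (4 blocks): {B} | {A,E} | {D} | {C}.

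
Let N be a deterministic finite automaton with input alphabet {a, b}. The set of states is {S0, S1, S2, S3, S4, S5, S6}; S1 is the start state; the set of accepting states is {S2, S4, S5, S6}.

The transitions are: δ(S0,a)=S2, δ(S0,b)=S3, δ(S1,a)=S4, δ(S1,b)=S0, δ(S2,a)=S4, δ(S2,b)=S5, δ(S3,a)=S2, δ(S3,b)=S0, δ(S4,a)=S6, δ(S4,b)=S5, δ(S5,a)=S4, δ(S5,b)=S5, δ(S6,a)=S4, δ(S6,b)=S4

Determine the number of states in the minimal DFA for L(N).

All states are reachable from the start state.
Initial partition by acceptance: {S2,S4,S5,S6} | {S0,S1,S3}.
No further refinement is possible. Final partition (2 blocks): {S2,S4,S5,S6} | {S0,S1,S3}.

2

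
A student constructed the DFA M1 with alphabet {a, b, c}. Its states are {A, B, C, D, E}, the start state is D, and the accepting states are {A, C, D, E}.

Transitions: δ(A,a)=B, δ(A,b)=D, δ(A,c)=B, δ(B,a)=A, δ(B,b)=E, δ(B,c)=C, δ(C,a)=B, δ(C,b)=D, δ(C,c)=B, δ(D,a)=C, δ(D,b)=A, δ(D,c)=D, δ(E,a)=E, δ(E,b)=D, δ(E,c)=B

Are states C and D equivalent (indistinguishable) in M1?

Start with accepting vs non-accepting: {A,C,D,E} | {B}.
Refine {A,C,D,E} on symbol a: members go to different blocks, giving {A,C} and {D,E}.
Split {D,E} by δ(·,a) → {D} and {E}.
Stable partition: {A,C} | {B} | {D} | {E} — 4 equivalence classes.
C and D end up in different blocks, so they are distinguishable. For instance, the string 'a' is accepted from only D.

No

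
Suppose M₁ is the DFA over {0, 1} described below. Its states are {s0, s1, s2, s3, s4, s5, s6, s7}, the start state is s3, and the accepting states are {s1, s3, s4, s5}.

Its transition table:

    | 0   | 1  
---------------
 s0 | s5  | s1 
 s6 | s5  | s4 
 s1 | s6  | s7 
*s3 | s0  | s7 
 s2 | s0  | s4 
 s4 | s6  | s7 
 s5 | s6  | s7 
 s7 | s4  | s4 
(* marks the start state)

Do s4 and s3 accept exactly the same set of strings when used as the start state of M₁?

Yes

First remove the unreachable states {s2}; 7 states remain.
Start with accepting vs non-accepting: {s1,s3,s4,s5} | {s0,s6,s7}.
Stable partition: {s1,s3,s4,s5} | {s0,s6,s7} — 2 equivalence classes.
s4 and s3 lie in the same block of the stable partition, so they are equivalent — no string distinguishes them.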